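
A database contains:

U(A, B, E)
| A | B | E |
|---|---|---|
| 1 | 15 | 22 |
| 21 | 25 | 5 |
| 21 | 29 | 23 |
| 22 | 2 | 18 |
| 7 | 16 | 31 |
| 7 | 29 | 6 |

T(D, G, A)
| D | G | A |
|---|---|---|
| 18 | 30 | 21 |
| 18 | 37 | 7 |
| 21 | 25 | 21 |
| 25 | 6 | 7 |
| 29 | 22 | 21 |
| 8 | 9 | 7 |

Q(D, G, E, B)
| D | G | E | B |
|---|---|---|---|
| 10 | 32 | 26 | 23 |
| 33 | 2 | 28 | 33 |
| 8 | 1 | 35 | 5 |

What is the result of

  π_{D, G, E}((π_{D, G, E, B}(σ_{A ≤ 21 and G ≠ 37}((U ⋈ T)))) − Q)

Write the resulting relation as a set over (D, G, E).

{(18, 30, 23), (18, 30, 5), (21, 25, 23), (21, 25, 5), (25, 6, 31), (25, 6, 6), (29, 22, 23), (29, 22, 5), (8, 9, 31), (8, 9, 6)}

Joining U and T on A yields {(21, 25, 5, 18, 30), (21, 25, 5, 21, 25), (21, 25, 5, 29, 22), (21, 29, 23, 18, 30), (21, 29, 23, 21, 25), (21, 29, 23, 29, 22), (7, 16, 31, 18, 37), (7, 16, 31, 25, 6), (7, 16, 31, 8, 9), (7, 29, 6, 18, 37), (7, 29, 6, 25, 6), (7, 29, 6, 8, 9)}.
Selection A ≤ 21 and G ≠ 37: {(21, 25, 5, 18, 30), (21, 25, 5, 21, 25), (21, 25, 5, 29, 22), (21, 29, 23, 18, 30), (21, 29, 23, 21, 25), (21, 29, 23, 29, 22), (7, 16, 31, 25, 6), (7, 16, 31, 8, 9), (7, 29, 6, 25, 6), (7, 29, 6, 8, 9)}
π[D, G, E, B]: project onto (D, G, E, B) → {(18, 30, 23, 29), (18, 30, 5, 25), (21, 25, 23, 29), (21, 25, 5, 25), (25, 6, 31, 16), (25, 6, 6, 29), (29, 22, 23, 29), (29, 22, 5, 25), (8, 9, 31, 16), (8, 9, 6, 29)}
Difference: {(18, 30, 23, 29), (18, 30, 5, 25), (21, 25, 23, 29), (21, 25, 5, 25), (25, 6, 31, 16), (25, 6, 6, 29), (29, 22, 23, 29), (29, 22, 5, 25), (8, 9, 31, 16), (8, 9, 6, 29)} with {(10, 32, 26, 23), (33, 2, 28, 33), (8, 1, 35, 5)} → {(18, 30, 23, 29), (18, 30, 5, 25), (21, 25, 23, 29), (21, 25, 5, 25), (25, 6, 31, 16), (25, 6, 6, 29), (29, 22, 23, 29), (29, 22, 5, 25), (8, 9, 31, 16), (8, 9, 6, 29)}
π[D, G, E]: project onto (D, G, E) → {(18, 30, 23), (18, 30, 5), (21, 25, 23), (21, 25, 5), (25, 6, 31), (25, 6, 6), (29, 22, 23), (29, 22, 5), (8, 9, 31), (8, 9, 6)}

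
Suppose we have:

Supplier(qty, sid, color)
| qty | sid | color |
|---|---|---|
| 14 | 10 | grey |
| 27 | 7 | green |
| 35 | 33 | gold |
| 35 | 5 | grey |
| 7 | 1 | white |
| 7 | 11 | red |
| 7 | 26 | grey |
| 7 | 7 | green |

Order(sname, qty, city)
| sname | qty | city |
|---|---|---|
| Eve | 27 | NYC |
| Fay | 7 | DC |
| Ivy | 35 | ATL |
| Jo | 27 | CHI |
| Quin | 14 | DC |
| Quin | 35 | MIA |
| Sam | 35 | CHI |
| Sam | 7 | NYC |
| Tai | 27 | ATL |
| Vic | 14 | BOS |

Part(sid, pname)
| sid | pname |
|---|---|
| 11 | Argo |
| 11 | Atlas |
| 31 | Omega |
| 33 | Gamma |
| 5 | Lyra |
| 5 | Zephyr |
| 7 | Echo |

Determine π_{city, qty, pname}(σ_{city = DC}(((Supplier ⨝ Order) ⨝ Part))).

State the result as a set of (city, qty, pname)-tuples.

{(DC, 7, Argo), (DC, 7, Atlas), (DC, 7, Echo)}

Supplier ⋈ Order (natural join on qty): {(14, 10, grey, Quin, DC), (14, 10, grey, Vic, BOS), (27, 7, green, Eve, NYC), (27, 7, green, Jo, CHI), (27, 7, green, Tai, ATL), (35, 33, gold, Ivy, ATL), (35, 33, gold, Quin, MIA), (35, 33, gold, Sam, CHI), (35, 5, grey, Ivy, ATL), (35, 5, grey, Quin, MIA), (35, 5, grey, Sam, CHI), (7, 1, white, Fay, DC), (7, 1, white, Sam, NYC), (7, 11, red, Fay, DC), (7, 11, red, Sam, NYC), (7, 26, grey, Fay, DC), (7, 26, grey, Sam, NYC), (7, 7, green, Fay, DC), (7, 7, green, Sam, NYC)}
(Supplier ⨝ Order) ⋈ Part (natural join on sid): {(27, 7, green, Eve, NYC, Echo), (27, 7, green, Jo, CHI, Echo), (27, 7, green, Tai, ATL, Echo), (35, 33, gold, Ivy, ATL, Gamma), (35, 33, gold, Quin, MIA, Gamma), (35, 33, gold, Sam, CHI, Gamma), (35, 5, grey, Ivy, ATL, Lyra), (35, 5, grey, Ivy, ATL, Zephyr), (35, 5, grey, Quin, MIA, Lyra), (35, 5, grey, Quin, MIA, Zephyr), (35, 5, grey, Sam, CHI, Lyra), (35, 5, grey, Sam, CHI, Zephyr), (7, 11, red, Fay, DC, Argo), (7, 11, red, Fay, DC, Atlas), (7, 11, red, Sam, NYC, Argo), (7, 11, red, Sam, NYC, Atlas), (7, 7, green, Fay, DC, Echo), (7, 7, green, Sam, NYC, Echo)}
Apply σ_{city = DC}; surviving tuples: {(7, 11, red, Fay, DC, Argo), (7, 11, red, Fay, DC, Atlas), (7, 7, green, Fay, DC, Echo)}
Projecting to city, qty, pname: {(DC, 7, Argo), (DC, 7, Atlas), (DC, 7, Echo)}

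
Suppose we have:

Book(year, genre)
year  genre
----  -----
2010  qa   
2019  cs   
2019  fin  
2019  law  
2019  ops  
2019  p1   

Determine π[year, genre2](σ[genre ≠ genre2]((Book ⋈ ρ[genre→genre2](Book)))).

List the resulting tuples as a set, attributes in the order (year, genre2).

ρ[genre→genre2]: schema becomes (year, genre2); tuples unchanged.
Book ⋈ ρ[genre→genre2](Book) (natural join on year): {(2010, qa, qa), (2019, cs, cs), (2019, cs, fin), (2019, cs, law), (2019, cs, ops), (2019, cs, p1), (2019, fin, cs), (2019, fin, fin), (2019, fin, law), (2019, fin, ops), (2019, fin, p1), (2019, law, cs), (2019, law, fin), (2019, law, law), (2019, law, ops), (2019, law, p1), (2019, ops, cs), (2019, ops, fin), (2019, ops, law), (2019, ops, ops), (2019, ops, p1), (2019, p1, cs), (2019, p1, fin), (2019, p1, law), (2019, p1, ops), (2019, p1, p1)}
Apply σ_{genre ≠ genre2}; surviving tuples: {(2019, cs, fin), (2019, cs, law), (2019, cs, ops), (2019, cs, p1), (2019, fin, cs), (2019, fin, law), (2019, fin, ops), (2019, fin, p1), (2019, law, cs), (2019, law, fin), (2019, law, ops), (2019, law, p1), (2019, ops, cs), (2019, ops, fin), (2019, ops, law), (2019, ops, p1), (2019, p1, cs), (2019, p1, fin), (2019, p1, law), (2019, p1, ops)}
Keep only column(s) year, genre2 (15 duplicate(s) eliminated): {(2019, cs), (2019, fin), (2019, law), (2019, ops), (2019, p1)}

{(2019, cs), (2019, fin), (2019, law), (2019, ops), (2019, p1)}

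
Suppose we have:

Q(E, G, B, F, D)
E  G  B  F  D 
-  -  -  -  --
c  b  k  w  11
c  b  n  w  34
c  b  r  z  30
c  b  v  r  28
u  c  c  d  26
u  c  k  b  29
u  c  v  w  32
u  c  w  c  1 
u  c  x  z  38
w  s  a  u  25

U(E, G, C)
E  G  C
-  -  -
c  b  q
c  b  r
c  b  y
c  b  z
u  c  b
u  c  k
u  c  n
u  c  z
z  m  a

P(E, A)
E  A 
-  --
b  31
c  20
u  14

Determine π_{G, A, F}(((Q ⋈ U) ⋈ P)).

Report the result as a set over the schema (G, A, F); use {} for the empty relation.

Q ⋈ U (natural join on E, G): {(c, b, k, w, 11, q), (c, b, k, w, 11, r), (c, b, k, w, 11, y), (c, b, k, w, 11, z), (c, b, n, w, 34, q), (c, b, n, w, 34, r), (c, b, n, w, 34, y), (c, b, n, w, 34, z), (c, b, r, z, 30, q), (c, b, r, z, 30, r), (c, b, r, z, 30, y), (c, b, r, z, 30, z), (c, b, v, r, 28, q), (c, b, v, r, 28, r), (c, b, v, r, 28, y), (c, b, v, r, 28, z), (u, c, c, d, 26, b), (u, c, c, d, 26, k), (u, c, c, d, 26, n), (u, c, c, d, 26, z), (u, c, k, b, 29, b), (u, c, k, b, 29, k), (u, c, k, b, 29, n), (u, c, k, b, 29, z), (u, c, v, w, 32, b), (u, c, v, w, 32, k), (u, c, v, w, 32, n), (u, c, v, w, 32, z), (u, c, w, c, 1, b), (u, c, w, c, 1, k), (u, c, w, c, 1, n), (u, c, w, c, 1, z), (u, c, x, z, 38, b), (u, c, x, z, 38, k), (u, c, x, z, 38, n), (u, c, x, z, 38, z)}
(Q ⋈ U) ⋈ P (natural join on E): {(c, b, k, w, 11, q, 20), (c, b, k, w, 11, r, 20), (c, b, k, w, 11, y, 20), (c, b, k, w, 11, z, 20), (c, b, n, w, 34, q, 20), (c, b, n, w, 34, r, 20), (c, b, n, w, 34, y, 20), (c, b, n, w, 34, z, 20), (c, b, r, z, 30, q, 20), (c, b, r, z, 30, r, 20), (c, b, r, z, 30, y, 20), (c, b, r, z, 30, z, 20), (c, b, v, r, 28, q, 20), (c, b, v, r, 28, r, 20), (c, b, v, r, 28, y, 20), (c, b, v, r, 28, z, 20), (u, c, c, d, 26, b, 14), (u, c, c, d, 26, k, 14), (u, c, c, d, 26, n, 14), (u, c, c, d, 26, z, 14), (u, c, k, b, 29, b, 14), (u, c, k, b, 29, k, 14), (u, c, k, b, 29, n, 14), (u, c, k, b, 29, z, 14), (u, c, v, w, 32, b, 14), (u, c, v, w, 32, k, 14), (u, c, v, w, 32, n, 14), (u, c, v, w, 32, z, 14), (u, c, w, c, 1, b, 14), (u, c, w, c, 1, k, 14), (u, c, w, c, 1, n, 14), (u, c, w, c, 1, z, 14), (u, c, x, z, 38, b, 14), (u, c, x, z, 38, k, 14), (u, c, x, z, 38, n, 14), (u, c, x, z, 38, z, 14)}
π[G, A, F]: project onto (G, A, F) (28 duplicate(s) eliminated) → {(b, 20, r), (b, 20, w), (b, 20, z), (c, 14, b), (c, 14, c), (c, 14, d), (c, 14, w), (c, 14, z)}

{(b, 20, r), (b, 20, w), (b, 20, z), (c, 14, b), (c, 14, c), (c, 14, d), (c, 14, w), (c, 14, z)}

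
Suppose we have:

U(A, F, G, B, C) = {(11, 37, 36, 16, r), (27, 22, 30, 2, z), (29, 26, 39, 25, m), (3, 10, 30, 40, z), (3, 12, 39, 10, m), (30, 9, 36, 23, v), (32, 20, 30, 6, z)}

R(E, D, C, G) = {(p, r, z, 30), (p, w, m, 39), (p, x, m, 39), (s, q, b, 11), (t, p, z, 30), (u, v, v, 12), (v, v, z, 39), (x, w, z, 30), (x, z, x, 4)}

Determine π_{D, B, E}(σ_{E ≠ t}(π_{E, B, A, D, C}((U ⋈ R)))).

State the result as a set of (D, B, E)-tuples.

{(r, 2, p), (r, 40, p), (r, 6, p), (w, 10, p), (w, 2, x), (w, 25, p), (w, 40, x), (w, 6, x), (x, 10, p), (x, 25, p)}

Joining U and R on G, C yields {(27, 22, 30, 2, z, p, r), (27, 22, 30, 2, z, t, p), (27, 22, 30, 2, z, x, w), (29, 26, 39, 25, m, p, w), (29, 26, 39, 25, m, p, x), (3, 10, 30, 40, z, p, r), (3, 10, 30, 40, z, t, p), (3, 10, 30, 40, z, x, w), (3, 12, 39, 10, m, p, w), (3, 12, 39, 10, m, p, x), (32, 20, 30, 6, z, p, r), (32, 20, 30, 6, z, t, p), (32, 20, 30, 6, z, x, w)}.
π[E, B, A, D, C]: project onto (E, B, A, D, C) → {(p, 10, 3, w, m), (p, 10, 3, x, m), (p, 2, 27, r, z), (p, 25, 29, w, m), (p, 25, 29, x, m), (p, 40, 3, r, z), (p, 6, 32, r, z), (t, 2, 27, p, z), (t, 40, 3, p, z), (t, 6, 32, p, z), (x, 2, 27, w, z), (x, 40, 3, w, z), (x, 6, 32, w, z)}
Selection E ≠ t: {(p, 10, 3, w, m), (p, 10, 3, x, m), (p, 2, 27, r, z), (p, 25, 29, w, m), (p, 25, 29, x, m), (p, 40, 3, r, z), (p, 6, 32, r, z), (x, 2, 27, w, z), (x, 40, 3, w, z), (x, 6, 32, w, z)}
π[D, B, E]: project onto (D, B, E) → {(r, 2, p), (r, 40, p), (r, 6, p), (w, 10, p), (w, 2, x), (w, 25, p), (w, 40, x), (w, 6, x), (x, 10, p), (x, 25, p)}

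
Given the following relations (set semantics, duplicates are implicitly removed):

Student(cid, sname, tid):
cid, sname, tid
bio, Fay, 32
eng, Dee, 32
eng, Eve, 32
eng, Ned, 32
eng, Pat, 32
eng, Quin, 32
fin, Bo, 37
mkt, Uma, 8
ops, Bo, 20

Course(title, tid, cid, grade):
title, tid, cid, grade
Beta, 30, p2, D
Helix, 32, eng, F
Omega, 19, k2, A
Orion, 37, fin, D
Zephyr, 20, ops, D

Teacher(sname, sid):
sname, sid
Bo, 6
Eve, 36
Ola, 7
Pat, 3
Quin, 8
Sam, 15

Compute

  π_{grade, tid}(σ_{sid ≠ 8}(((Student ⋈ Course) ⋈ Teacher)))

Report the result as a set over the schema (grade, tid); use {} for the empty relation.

{(D, 20), (D, 37), (F, 32)}

Natural join on cid, tid: {(eng, Dee, 32, Helix, F), (eng, Eve, 32, Helix, F), (eng, Ned, 32, Helix, F), (eng, Pat, 32, Helix, F), (eng, Quin, 32, Helix, F), (fin, Bo, 37, Orion, D), (ops, Bo, 20, Zephyr, D)}
Natural join on sname: {(eng, Eve, 32, Helix, F, 36), (eng, Pat, 32, Helix, F, 3), (eng, Quin, 32, Helix, F, 8), (fin, Bo, 37, Orion, D, 6), (ops, Bo, 20, Zephyr, D, 6)}
Filtering on sid ≠ 8 leaves {(eng, Eve, 32, Helix, F, 36), (eng, Pat, 32, Helix, F, 3), (fin, Bo, 37, Orion, D, 6), (ops, Bo, 20, Zephyr, D, 6)}.
Keep only column(s) grade, tid (1 duplicate(s) eliminated): {(D, 20), (D, 37), (F, 32)}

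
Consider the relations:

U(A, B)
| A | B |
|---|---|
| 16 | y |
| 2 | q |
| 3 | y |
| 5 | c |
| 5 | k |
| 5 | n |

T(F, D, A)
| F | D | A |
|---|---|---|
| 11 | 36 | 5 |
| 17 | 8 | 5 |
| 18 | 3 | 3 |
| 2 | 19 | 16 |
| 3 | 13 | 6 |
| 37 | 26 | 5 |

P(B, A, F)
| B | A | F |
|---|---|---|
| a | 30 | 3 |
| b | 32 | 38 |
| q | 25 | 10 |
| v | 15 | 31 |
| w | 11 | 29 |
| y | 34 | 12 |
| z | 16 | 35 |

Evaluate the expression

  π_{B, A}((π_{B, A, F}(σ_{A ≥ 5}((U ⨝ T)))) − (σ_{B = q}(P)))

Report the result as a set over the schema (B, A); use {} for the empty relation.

{(c, 5), (k, 5), (n, 5), (y, 16)}

Natural join on A: {(16, y, 2, 19), (3, y, 18, 3), (5, c, 11, 36), (5, c, 17, 8), (5, c, 37, 26), (5, k, 11, 36), (5, k, 17, 8), (5, k, 37, 26), (5, n, 11, 36), (5, n, 17, 8), (5, n, 37, 26)}
Filtering on A ≥ 5 leaves {(16, y, 2, 19), (5, c, 11, 36), (5, c, 17, 8), (5, c, 37, 26), (5, k, 11, 36), (5, k, 17, 8), (5, k, 37, 26), (5, n, 11, 36), (5, n, 17, 8), (5, n, 37, 26)}.
Projecting to B, A, F: {(c, 5, 11), (c, 5, 17), (c, 5, 37), (k, 5, 11), (k, 5, 17), (k, 5, 37), (n, 5, 11), (n, 5, 17), (n, 5, 37), (y, 16, 2)}
Filtering on B = q leaves {(q, 25, 10)}.
Difference: {(c, 5, 11), (c, 5, 17), (c, 5, 37), (k, 5, 11), (k, 5, 17), (k, 5, 37), (n, 5, 11), (n, 5, 17), (n, 5, 37), (y, 16, 2)} with {(q, 25, 10)} → {(c, 5, 11), (c, 5, 17), (c, 5, 37), (k, 5, 11), (k, 5, 17), (k, 5, 37), (n, 5, 11), (n, 5, 17), (n, 5, 37), (y, 16, 2)}
Projecting to B, A (6 duplicate(s) eliminated): {(c, 5), (k, 5), (n, 5), (y, 16)}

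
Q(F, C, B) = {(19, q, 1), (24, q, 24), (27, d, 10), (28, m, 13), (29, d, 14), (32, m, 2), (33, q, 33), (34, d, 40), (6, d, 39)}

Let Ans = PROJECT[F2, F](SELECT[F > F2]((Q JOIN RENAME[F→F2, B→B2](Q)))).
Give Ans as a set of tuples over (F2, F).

{(19, 24), (19, 33), (24, 33), (27, 29), (27, 34), (28, 32), (29, 34), (6, 27), (6, 29), (6, 34)}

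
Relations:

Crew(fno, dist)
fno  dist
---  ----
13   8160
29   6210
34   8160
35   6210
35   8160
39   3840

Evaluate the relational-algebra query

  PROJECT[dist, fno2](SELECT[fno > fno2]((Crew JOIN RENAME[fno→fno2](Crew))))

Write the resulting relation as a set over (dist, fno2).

ρ[fno→fno2]: schema becomes (fno2, dist); tuples unchanged.
Natural join on dist: {(13, 8160, 13), (13, 8160, 34), (13, 8160, 35), (29, 6210, 29), (29, 6210, 35), (34, 8160, 13), (34, 8160, 34), (34, 8160, 35), (35, 6210, 29), (35, 6210, 35), (35, 8160, 13), (35, 8160, 34), (35, 8160, 35), (39, 3840, 39)}
σ[fno > fno2]: keep tuples satisfying fno > fno2 → {(34, 8160, 13), (35, 6210, 29), (35, 8160, 13), (35, 8160, 34)}
π_{dist, fno2} gives {(6210, 29), (8160, 13), (8160, 34)} (1 duplicate(s) eliminated).

{(6210, 29), (8160, 13), (8160, 34)}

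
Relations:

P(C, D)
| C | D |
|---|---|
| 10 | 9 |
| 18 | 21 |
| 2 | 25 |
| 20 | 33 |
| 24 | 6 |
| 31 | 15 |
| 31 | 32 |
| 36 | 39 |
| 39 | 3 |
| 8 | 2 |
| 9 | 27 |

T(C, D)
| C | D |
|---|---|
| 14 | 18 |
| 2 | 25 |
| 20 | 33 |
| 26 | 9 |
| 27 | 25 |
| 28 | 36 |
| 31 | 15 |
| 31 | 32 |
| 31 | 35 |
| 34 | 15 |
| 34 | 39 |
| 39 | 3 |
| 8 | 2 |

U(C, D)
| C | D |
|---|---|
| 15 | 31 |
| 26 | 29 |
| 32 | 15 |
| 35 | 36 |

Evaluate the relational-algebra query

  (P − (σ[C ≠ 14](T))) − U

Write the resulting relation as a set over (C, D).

{(10, 9), (18, 21), (24, 6), (36, 39), (9, 27)}

Apply σ_{C ≠ 14}; surviving tuples: {(2, 25), (20, 33), (26, 9), (27, 25), (28, 36), (31, 15), (31, 32), (31, 35), (34, 15), (34, 39), (39, 3), (8, 2)}
Taking the difference: {(10, 9), (18, 21), (24, 6), (36, 39), (9, 27)}
Taking the difference: {(10, 9), (18, 21), (24, 6), (36, 39), (9, 27)}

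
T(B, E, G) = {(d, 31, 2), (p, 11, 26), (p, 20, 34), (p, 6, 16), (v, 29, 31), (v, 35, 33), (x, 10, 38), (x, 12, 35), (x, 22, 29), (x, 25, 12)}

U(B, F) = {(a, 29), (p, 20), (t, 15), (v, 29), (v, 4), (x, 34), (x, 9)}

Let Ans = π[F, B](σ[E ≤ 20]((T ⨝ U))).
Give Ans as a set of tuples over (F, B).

{(20, p), (34, x), (9, x)}

Joining T and U on B yields {(p, 11, 26, 20), (p, 20, 34, 20), (p, 6, 16, 20), (v, 29, 31, 29), (v, 29, 31, 4), (v, 35, 33, 29), (v, 35, 33, 4), (x, 10, 38, 34), (x, 10, 38, 9), (x, 12, 35, 34), (x, 12, 35, 9), (x, 22, 29, 34), (x, 22, 29, 9), (x, 25, 12, 34), (x, 25, 12, 9)}.
Filtering on E ≤ 20 leaves {(p, 11, 26, 20), (p, 20, 34, 20), (p, 6, 16, 20), (x, 10, 38, 34), (x, 10, 38, 9), (x, 12, 35, 34), (x, 12, 35, 9)}.
Projecting to F, B (4 duplicate(s) eliminated): {(20, p), (34, x), (9, x)}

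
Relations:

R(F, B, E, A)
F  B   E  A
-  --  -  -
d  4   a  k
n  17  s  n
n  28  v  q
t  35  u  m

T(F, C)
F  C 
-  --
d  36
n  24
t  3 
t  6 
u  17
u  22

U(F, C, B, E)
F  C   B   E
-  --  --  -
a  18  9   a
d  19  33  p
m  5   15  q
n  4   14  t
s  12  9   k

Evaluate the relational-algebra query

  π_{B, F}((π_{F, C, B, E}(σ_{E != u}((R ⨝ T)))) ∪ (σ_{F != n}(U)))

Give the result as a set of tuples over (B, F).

Natural join on F: {(d, 4, a, k, 36), (n, 17, s, n, 24), (n, 28, v, q, 24), (t, 35, u, m, 3), (t, 35, u, m, 6)}
σ[E != u]: keep tuples satisfying E != u → {(d, 4, a, k, 36), (n, 17, s, n, 24), (n, 28, v, q, 24)}
Projecting to F, C, B, E: {(d, 36, 4, a), (n, 24, 17, s), (n, 24, 28, v)}
σ[F != n]: keep tuples satisfying F != n → {(a, 18, 9, a), (d, 19, 33, p), (m, 5, 15, q), (s, 12, 9, k)}
Set union of the two operands is {(a, 18, 9, a), (d, 19, 33, p), (d, 36, 4, a), (m, 5, 15, q), (n, 24, 17, s), (n, 24, 28, v), (s, 12, 9, k)}.
Projecting to B, F: {(15, m), (17, n), (28, n), (33, d), (4, d), (9, a), (9, s)}

{(15, m), (17, n), (28, n), (33, d), (4, d), (9, a), (9, s)}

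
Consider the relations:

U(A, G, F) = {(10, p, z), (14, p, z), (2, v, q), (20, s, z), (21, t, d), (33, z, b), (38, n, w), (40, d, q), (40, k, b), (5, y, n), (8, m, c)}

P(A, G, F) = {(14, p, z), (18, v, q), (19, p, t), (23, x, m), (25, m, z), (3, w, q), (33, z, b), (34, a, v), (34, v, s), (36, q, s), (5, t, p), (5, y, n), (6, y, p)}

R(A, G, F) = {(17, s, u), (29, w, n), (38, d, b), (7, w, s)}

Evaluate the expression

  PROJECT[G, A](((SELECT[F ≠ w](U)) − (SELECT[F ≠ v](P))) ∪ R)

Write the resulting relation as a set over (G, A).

{(d, 38), (d, 40), (k, 40), (m, 8), (p, 10), (s, 17), (s, 20), (t, 21), (v, 2), (w, 29), (w, 7)}

σ[F ≠ w]: keep tuples satisfying F ≠ w → {(10, p, z), (14, p, z), (2, v, q), (20, s, z), (21, t, d), (33, z, b), (40, d, q), (40, k, b), (5, y, n), (8, m, c)}
σ[F ≠ v]: keep tuples satisfying F ≠ v → {(14, p, z), (18, v, q), (19, p, t), (23, x, m), (25, m, z), (3, w, q), (33, z, b), (34, v, s), (36, q, s), (5, t, p), (5, y, n), (6, y, p)}
Difference: {(10, p, z), (14, p, z), (2, v, q), (20, s, z), (21, t, d), (33, z, b), (40, d, q), (40, k, b), (5, y, n), (8, m, c)} with {(14, p, z), (18, v, q), (19, p, t), (23, x, m), (25, m, z), (3, w, q), (33, z, b), (34, v, s), (36, q, s), (5, t, p), (5, y, n), (6, y, p)} → {(10, p, z), (2, v, q), (20, s, z), (21, t, d), (40, d, q), (40, k, b), (8, m, c)}
Union: {(10, p, z), (2, v, q), (20, s, z), (21, t, d), (40, d, q), (40, k, b), (8, m, c)} with {(17, s, u), (29, w, n), (38, d, b), (7, w, s)} → {(10, p, z), (17, s, u), (2, v, q), (20, s, z), (21, t, d), (29, w, n), (38, d, b), (40, d, q), (40, k, b), (7, w, s), (8, m, c)}
π_{G, A} gives {(d, 38), (d, 40), (k, 40), (m, 8), (p, 10), (s, 17), (s, 20), (t, 21), (v, 2), (w, 29), (w, 7)}.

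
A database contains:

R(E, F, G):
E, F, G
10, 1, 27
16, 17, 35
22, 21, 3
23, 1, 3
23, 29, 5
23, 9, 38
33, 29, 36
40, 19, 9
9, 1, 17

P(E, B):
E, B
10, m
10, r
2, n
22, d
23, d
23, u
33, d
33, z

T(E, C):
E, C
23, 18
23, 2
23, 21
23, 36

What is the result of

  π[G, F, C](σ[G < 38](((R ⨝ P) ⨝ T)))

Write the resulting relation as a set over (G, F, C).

{(3, 1, 18), (3, 1, 2), (3, 1, 21), (3, 1, 36), (5, 29, 18), (5, 29, 2), (5, 29, 21), (5, 29, 36)}

Natural join on E: {(10, 1, 27, m), (10, 1, 27, r), (22, 21, 3, d), (23, 1, 3, d), (23, 1, 3, u), (23, 29, 5, d), (23, 29, 5, u), (23, 9, 38, d), (23, 9, 38, u), (33, 29, 36, d), (33, 29, 36, z)}
Natural join on E: {(23, 1, 3, d, 18), (23, 1, 3, d, 2), (23, 1, 3, d, 21), (23, 1, 3, d, 36), (23, 1, 3, u, 18), (23, 1, 3, u, 2), (23, 1, 3, u, 21), (23, 1, 3, u, 36), (23, 29, 5, d, 18), (23, 29, 5, d, 2), (23, 29, 5, d, 21), (23, 29, 5, d, 36), (23, 29, 5, u, 18), (23, 29, 5, u, 2), (23, 29, 5, u, 21), (23, 29, 5, u, 36), (23, 9, 38, d, 18), (23, 9, 38, d, 2), (23, 9, 38, d, 21), (23, 9, 38, d, 36), (23, 9, 38, u, 18), (23, 9, 38, u, 2), (23, 9, 38, u, 21), (23, 9, 38, u, 36)}
Filtering on G < 38 leaves {(23, 1, 3, d, 18), (23, 1, 3, d, 2), (23, 1, 3, d, 21), (23, 1, 3, d, 36), (23, 1, 3, u, 18), (23, 1, 3, u, 2), (23, 1, 3, u, 21), (23, 1, 3, u, 36), (23, 29, 5, d, 18), (23, 29, 5, d, 2), (23, 29, 5, d, 21), (23, 29, 5, d, 36), (23, 29, 5, u, 18), (23, 29, 5, u, 2), (23, 29, 5, u, 21), (23, 29, 5, u, 36)}.
π_{G, F, C} gives {(3, 1, 18), (3, 1, 2), (3, 1, 21), (3, 1, 36), (5, 29, 18), (5, 29, 2), (5, 29, 21), (5, 29, 36)} (8 duplicate(s) eliminated).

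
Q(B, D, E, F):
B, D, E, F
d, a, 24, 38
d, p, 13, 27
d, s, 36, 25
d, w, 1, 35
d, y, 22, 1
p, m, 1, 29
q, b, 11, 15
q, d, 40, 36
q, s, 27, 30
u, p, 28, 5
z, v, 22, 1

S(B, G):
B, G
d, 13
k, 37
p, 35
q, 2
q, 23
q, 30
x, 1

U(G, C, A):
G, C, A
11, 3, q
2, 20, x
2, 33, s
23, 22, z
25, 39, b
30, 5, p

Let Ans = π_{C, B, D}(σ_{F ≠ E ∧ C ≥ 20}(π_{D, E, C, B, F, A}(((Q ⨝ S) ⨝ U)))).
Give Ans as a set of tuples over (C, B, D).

{(20, q, b), (20, q, d), (20, q, s), (22, q, b), (22, q, d), (22, q, s), (33, q, b), (33, q, d), (33, q, s)}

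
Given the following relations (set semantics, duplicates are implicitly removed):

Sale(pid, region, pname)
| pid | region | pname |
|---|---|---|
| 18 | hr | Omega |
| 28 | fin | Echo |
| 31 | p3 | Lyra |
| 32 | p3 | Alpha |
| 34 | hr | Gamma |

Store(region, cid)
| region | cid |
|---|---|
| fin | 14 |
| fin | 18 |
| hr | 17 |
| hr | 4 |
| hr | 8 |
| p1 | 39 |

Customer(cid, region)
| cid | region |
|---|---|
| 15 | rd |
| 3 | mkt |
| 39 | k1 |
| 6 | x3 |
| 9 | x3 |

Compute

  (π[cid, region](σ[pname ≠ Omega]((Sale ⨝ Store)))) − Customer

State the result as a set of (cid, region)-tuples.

{(14, fin), (17, hr), (18, fin), (4, hr), (8, hr)}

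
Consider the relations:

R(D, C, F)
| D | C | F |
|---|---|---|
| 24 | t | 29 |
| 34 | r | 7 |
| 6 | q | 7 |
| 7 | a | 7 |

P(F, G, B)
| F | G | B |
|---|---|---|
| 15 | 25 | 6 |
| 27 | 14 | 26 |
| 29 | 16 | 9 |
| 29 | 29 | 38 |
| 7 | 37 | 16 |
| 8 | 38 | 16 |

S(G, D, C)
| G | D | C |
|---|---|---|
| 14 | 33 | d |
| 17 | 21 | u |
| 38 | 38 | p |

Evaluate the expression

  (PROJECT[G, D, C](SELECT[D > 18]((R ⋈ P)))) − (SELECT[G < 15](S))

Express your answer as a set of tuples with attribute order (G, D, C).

Joining R and P on F yields {(24, t, 29, 16, 9), (24, t, 29, 29, 38), (34, r, 7, 37, 16), (6, q, 7, 37, 16), (7, a, 7, 37, 16)}.
Filtering on D > 18 leaves {(24, t, 29, 16, 9), (24, t, 29, 29, 38), (34, r, 7, 37, 16)}.
Projecting to G, D, C: {(16, 24, t), (29, 24, t), (37, 34, r)}
Filtering on G < 15 leaves {(14, 33, d)}.
Taking the difference: {(16, 24, t), (29, 24, t), (37, 34, r)}

{(16, 24, t), (29, 24, t), (37, 34, r)}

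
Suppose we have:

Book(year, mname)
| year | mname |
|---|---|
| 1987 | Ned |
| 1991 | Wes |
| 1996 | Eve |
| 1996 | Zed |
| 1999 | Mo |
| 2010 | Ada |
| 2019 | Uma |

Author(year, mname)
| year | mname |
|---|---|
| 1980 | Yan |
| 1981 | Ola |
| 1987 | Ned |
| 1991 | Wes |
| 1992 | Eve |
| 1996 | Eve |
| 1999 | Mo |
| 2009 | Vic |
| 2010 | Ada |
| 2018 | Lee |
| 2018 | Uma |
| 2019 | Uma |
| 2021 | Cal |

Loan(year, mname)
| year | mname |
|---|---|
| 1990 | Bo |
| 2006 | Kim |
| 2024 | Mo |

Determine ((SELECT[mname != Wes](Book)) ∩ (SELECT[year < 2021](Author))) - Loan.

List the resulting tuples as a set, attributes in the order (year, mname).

Selection mname != Wes: {(1987, Ned), (1996, Eve), (1996, Zed), (1999, Mo), (2010, Ada), (2019, Uma)}
Selection year < 2021: {(1980, Yan), (1981, Ola), (1987, Ned), (1991, Wes), (1992, Eve), (1996, Eve), (1999, Mo), (2009, Vic), (2010, Ada), (2018, Lee), (2018, Uma), (2019, Uma)}
Taking the intersection: {(1987, Ned), (1996, Eve), (1999, Mo), (2010, Ada), (2019, Uma)}
Taking the difference: {(1987, Ned), (1996, Eve), (1999, Mo), (2010, Ada), (2019, Uma)}

{(1987, Ned), (1996, Eve), (1999, Mo), (2010, Ada), (2019, Uma)}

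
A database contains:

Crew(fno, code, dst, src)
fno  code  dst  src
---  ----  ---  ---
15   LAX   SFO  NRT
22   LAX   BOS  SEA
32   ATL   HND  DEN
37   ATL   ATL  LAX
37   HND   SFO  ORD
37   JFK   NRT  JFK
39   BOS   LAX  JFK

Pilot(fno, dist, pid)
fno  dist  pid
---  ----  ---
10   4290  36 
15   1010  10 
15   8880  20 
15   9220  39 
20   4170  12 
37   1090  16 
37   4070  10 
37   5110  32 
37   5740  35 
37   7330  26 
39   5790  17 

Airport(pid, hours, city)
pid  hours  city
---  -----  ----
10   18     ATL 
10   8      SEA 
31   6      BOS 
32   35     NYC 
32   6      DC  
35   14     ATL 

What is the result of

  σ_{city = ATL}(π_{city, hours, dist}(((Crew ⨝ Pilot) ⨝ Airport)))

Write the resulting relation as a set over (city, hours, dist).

Crew ⋈ Pilot (natural join on fno): {(15, LAX, SFO, NRT, 1010, 10), (15, LAX, SFO, NRT, 8880, 20), (15, LAX, SFO, NRT, 9220, 39), (37, ATL, ATL, LAX, 1090, 16), (37, ATL, ATL, LAX, 4070, 10), (37, ATL, ATL, LAX, 5110, 32), (37, ATL, ATL, LAX, 5740, 35), (37, ATL, ATL, LAX, 7330, 26), (37, HND, SFO, ORD, 1090, 16), (37, HND, SFO, ORD, 4070, 10), (37, HND, SFO, ORD, 5110, 32), (37, HND, SFO, ORD, 5740, 35), (37, HND, SFO, ORD, 7330, 26), (37, JFK, NRT, JFK, 1090, 16), (37, JFK, NRT, JFK, 4070, 10), (37, JFK, NRT, JFK, 5110, 32), (37, JFK, NRT, JFK, 5740, 35), (37, JFK, NRT, JFK, 7330, 26), (39, BOS, LAX, JFK, 5790, 17)}
(Crew ⨝ Pilot) ⋈ Airport (natural join on pid): {(15, LAX, SFO, NRT, 1010, 10, 18, ATL), (15, LAX, SFO, NRT, 1010, 10, 8, SEA), (37, ATL, ATL, LAX, 4070, 10, 18, ATL), (37, ATL, ATL, LAX, 4070, 10, 8, SEA), (37, ATL, ATL, LAX, 5110, 32, 35, NYC), (37, ATL, ATL, LAX, 5110, 32, 6, DC), (37, ATL, ATL, LAX, 5740, 35, 14, ATL), (37, HND, SFO, ORD, 4070, 10, 18, ATL), (37, HND, SFO, ORD, 4070, 10, 8, SEA), (37, HND, SFO, ORD, 5110, 32, 35, NYC), (37, HND, SFO, ORD, 5110, 32, 6, DC), (37, HND, SFO, ORD, 5740, 35, 14, ATL), (37, JFK, NRT, JFK, 4070, 10, 18, ATL), (37, JFK, NRT, JFK, 4070, 10, 8, SEA), (37, JFK, NRT, JFK, 5110, 32, 35, NYC), (37, JFK, NRT, JFK, 5110, 32, 6, DC), (37, JFK, NRT, JFK, 5740, 35, 14, ATL)}
π[city, hours, dist]: project onto (city, hours, dist) (10 duplicate(s) eliminated) → {(ATL, 14, 5740), (ATL, 18, 1010), (ATL, 18, 4070), (DC, 6, 5110), (NYC, 35, 5110), (SEA, 8, 1010), (SEA, 8, 4070)}
Apply σ_{city = ATL}; surviving tuples: {(ATL, 14, 5740), (ATL, 18, 1010), (ATL, 18, 4070)}

{(ATL, 14, 5740), (ATL, 18, 1010), (ATL, 18, 4070)}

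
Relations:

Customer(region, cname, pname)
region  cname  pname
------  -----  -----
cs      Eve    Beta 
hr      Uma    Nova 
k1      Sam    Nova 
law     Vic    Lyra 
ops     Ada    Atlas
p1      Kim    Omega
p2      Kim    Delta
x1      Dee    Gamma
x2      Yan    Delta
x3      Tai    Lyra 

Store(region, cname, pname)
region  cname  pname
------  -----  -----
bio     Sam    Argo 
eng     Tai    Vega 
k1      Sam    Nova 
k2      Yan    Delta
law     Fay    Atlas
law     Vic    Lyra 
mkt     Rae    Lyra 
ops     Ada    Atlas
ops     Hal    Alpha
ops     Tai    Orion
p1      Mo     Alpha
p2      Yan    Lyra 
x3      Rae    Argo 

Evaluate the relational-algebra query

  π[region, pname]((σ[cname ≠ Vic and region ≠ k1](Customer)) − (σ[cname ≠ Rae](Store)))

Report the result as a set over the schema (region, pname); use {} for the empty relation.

Filtering on cname ≠ Vic and region ≠ k1 leaves {(cs, Eve, Beta), (hr, Uma, Nova), (ops, Ada, Atlas), (p1, Kim, Omega), (p2, Kim, Delta), (x1, Dee, Gamma), (x2, Yan, Delta), (x3, Tai, Lyra)}.
Filtering on cname ≠ Rae leaves {(bio, Sam, Argo), (eng, Tai, Vega), (k1, Sam, Nova), (k2, Yan, Delta), (law, Fay, Atlas), (law, Vic, Lyra), (ops, Ada, Atlas), (ops, Hal, Alpha), (ops, Tai, Orion), (p1, Mo, Alpha), (p2, Yan, Lyra)}.
Taking the difference: {(cs, Eve, Beta), (hr, Uma, Nova), (p1, Kim, Omega), (p2, Kim, Delta), (x1, Dee, Gamma), (x2, Yan, Delta), (x3, Tai, Lyra)}
Projecting to region, pname: {(cs, Beta), (hr, Nova), (p1, Omega), (p2, Delta), (x1, Gamma), (x2, Delta), (x3, Lyra)}

{(cs, Beta), (hr, Nova), (p1, Omega), (p2, Delta), (x1, Gamma), (x2, Delta), (x3, Lyra)}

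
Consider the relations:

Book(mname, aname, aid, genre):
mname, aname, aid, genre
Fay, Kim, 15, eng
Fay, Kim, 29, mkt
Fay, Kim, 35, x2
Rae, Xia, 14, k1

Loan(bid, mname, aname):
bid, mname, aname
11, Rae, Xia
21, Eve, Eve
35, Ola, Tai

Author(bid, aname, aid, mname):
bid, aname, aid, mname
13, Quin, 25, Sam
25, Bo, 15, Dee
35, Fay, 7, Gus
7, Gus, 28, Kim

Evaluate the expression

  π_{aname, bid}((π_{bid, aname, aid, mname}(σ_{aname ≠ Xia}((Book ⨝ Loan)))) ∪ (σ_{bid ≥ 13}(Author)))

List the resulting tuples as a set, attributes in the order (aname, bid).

Joining Book and Loan on mname, aname yields {(Rae, Xia, 14, k1, 11)}.
σ[aname ≠ Xia]: keep tuples satisfying aname ≠ Xia → {}
π_{bid, aname, aid, mname} gives {}.
σ[bid ≥ 13]: keep tuples satisfying bid ≥ 13 → {(13, Quin, 25, Sam), (25, Bo, 15, Dee), (35, Fay, 7, Gus)}
Set union of the two operands is {(13, Quin, 25, Sam), (25, Bo, 15, Dee), (35, Fay, 7, Gus)}.
π_{aname, bid} gives {(Bo, 25), (Fay, 35), (Quin, 13)}.

{(Bo, 25), (Fay, 35), (Quin, 13)}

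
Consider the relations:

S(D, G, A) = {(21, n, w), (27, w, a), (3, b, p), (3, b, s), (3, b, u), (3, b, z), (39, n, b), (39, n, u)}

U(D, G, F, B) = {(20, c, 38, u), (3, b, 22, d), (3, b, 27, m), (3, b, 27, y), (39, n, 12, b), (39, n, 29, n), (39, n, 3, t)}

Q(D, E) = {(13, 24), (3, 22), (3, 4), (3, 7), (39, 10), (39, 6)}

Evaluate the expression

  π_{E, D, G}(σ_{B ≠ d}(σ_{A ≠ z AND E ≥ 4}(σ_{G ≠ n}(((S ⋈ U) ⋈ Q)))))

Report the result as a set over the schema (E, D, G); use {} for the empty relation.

{(22, 3, b), (4, 3, b), (7, 3, b)}

Natural join on D, G: {(3, b, p, 22, d), (3, b, p, 27, m), (3, b, p, 27, y), (3, b, s, 22, d), (3, b, s, 27, m), (3, b, s, 27, y), (3, b, u, 22, d), (3, b, u, 27, m), (3, b, u, 27, y), (3, b, z, 22, d), (3, b, z, 27, m), (3, b, z, 27, y), (39, n, b, 12, b), (39, n, b, 29, n), (39, n, b, 3, t), (39, n, u, 12, b), (39, n, u, 29, n), (39, n, u, 3, t)}
Natural join on D: {(3, b, p, 22, d, 22), (3, b, p, 22, d, 4), (3, b, p, 22, d, 7), (3, b, p, 27, m, 22), (3, b, p, 27, m, 4), (3, b, p, 27, m, 7), (3, b, p, 27, y, 22), (3, b, p, 27, y, 4), (3, b, p, 27, y, 7), (3, b, s, 22, d, 22), (3, b, s, 22, d, 4), (3, b, s, 22, d, 7), (3, b, s, 27, m, 22), (3, b, s, 27, m, 4), (3, b, s, 27, m, 7), (3, b, s, 27, y, 22), (3, b, s, 27, y, 4), (3, b, s, 27, y, 7), (3, b, u, 22, d, 22), (3, b, u, 22, d, 4), (3, b, u, 22, d, 7), (3, b, u, 27, m, 22), (3, b, u, 27, m, 4), (3, b, u, 27, m, 7), (3, b, u, 27, y, 22), (3, b, u, 27, y, 4), (3, b, u, 27, y, 7), (3, b, z, 22, d, 22), (3, b, z, 22, d, 4), (3, b, z, 22, d, 7), (3, b, z, 27, m, 22), (3, b, z, 27, m, 4), (3, b, z, 27, m, 7), (3, b, z, 27, y, 22), (3, b, z, 27, y, 4), (3, b, z, 27, y, 7), (39, n, b, 12, b, 10), (39, n, b, 12, b, 6), (39, n, b, 29, n, 10), (39, n, b, 29, n, 6), (39, n, b, 3, t, 10), (39, n, b, 3, t, 6), (39, n, u, 12, b, 10), (39, n, u, 12, b, 6), (39, n, u, 29, n, 10), (39, n, u, 29, n, 6), (39, n, u, 3, t, 10), (39, n, u, 3, t, 6)}
σ[G ≠ n]: keep tuples satisfying G ≠ n → {(3, b, p, 22, d, 22), (3, b, p, 22, d, 4), (3, b, p, 22, d, 7), (3, b, p, 27, m, 22), (3, b, p, 27, m, 4), (3, b, p, 27, m, 7), (3, b, p, 27, y, 22), (3, b, p, 27, y, 4), (3, b, p, 27, y, 7), (3, b, s, 22, d, 22), (3, b, s, 22, d, 4), (3, b, s, 22, d, 7), (3, b, s, 27, m, 22), (3, b, s, 27, m, 4), (3, b, s, 27, m, 7), (3, b, s, 27, y, 22), (3, b, s, 27, y, 4), (3, b, s, 27, y, 7), (3, b, u, 22, d, 22), (3, b, u, 22, d, 4), (3, b, u, 22, d, 7), (3, b, u, 27, m, 22), (3, b, u, 27, m, 4), (3, b, u, 27, m, 7), (3, b, u, 27, y, 22), (3, b, u, 27, y, 4), (3, b, u, 27, y, 7), (3, b, z, 22, d, 22), (3, b, z, 22, d, 4), (3, b, z, 22, d, 7), (3, b, z, 27, m, 22), (3, b, z, 27, m, 4), (3, b, z, 27, m, 7), (3, b, z, 27, y, 22), (3, b, z, 27, y, 4), (3, b, z, 27, y, 7)}
σ[A ≠ z AND E ≥ 4]: keep tuples satisfying A ≠ z AND E ≥ 4 → {(3, b, p, 22, d, 22), (3, b, p, 22, d, 4), (3, b, p, 22, d, 7), (3, b, p, 27, m, 22), (3, b, p, 27, m, 4), (3, b, p, 27, m, 7), (3, b, p, 27, y, 22), (3, b, p, 27, y, 4), (3, b, p, 27, y, 7), (3, b, s, 22, d, 22), (3, b, s, 22, d, 4), (3, b, s, 22, d, 7), (3, b, s, 27, m, 22), (3, b, s, 27, m, 4), (3, b, s, 27, m, 7), (3, b, s, 27, y, 22), (3, b, s, 27, y, 4), (3, b, s, 27, y, 7), (3, b, u, 22, d, 22), (3, b, u, 22, d, 4), (3, b, u, 22, d, 7), (3, b, u, 27, m, 22), (3, b, u, 27, m, 4), (3, b, u, 27, m, 7), (3, b, u, 27, y, 22), (3, b, u, 27, y, 4), (3, b, u, 27, y, 7)}
σ[B ≠ d]: keep tuples satisfying B ≠ d → {(3, b, p, 27, m, 22), (3, b, p, 27, m, 4), (3, b, p, 27, m, 7), (3, b, p, 27, y, 22), (3, b, p, 27, y, 4), (3, b, p, 27, y, 7), (3, b, s, 27, m, 22), (3, b, s, 27, m, 4), (3, b, s, 27, m, 7), (3, b, s, 27, y, 22), (3, b, s, 27, y, 4), (3, b, s, 27, y, 7), (3, b, u, 27, m, 22), (3, b, u, 27, m, 4), (3, b, u, 27, m, 7), (3, b, u, 27, y, 22), (3, b, u, 27, y, 4), (3, b, u, 27, y, 7)}
Projecting to E, D, G (15 duplicate(s) eliminated): {(22, 3, b), (4, 3, b), (7, 3, b)}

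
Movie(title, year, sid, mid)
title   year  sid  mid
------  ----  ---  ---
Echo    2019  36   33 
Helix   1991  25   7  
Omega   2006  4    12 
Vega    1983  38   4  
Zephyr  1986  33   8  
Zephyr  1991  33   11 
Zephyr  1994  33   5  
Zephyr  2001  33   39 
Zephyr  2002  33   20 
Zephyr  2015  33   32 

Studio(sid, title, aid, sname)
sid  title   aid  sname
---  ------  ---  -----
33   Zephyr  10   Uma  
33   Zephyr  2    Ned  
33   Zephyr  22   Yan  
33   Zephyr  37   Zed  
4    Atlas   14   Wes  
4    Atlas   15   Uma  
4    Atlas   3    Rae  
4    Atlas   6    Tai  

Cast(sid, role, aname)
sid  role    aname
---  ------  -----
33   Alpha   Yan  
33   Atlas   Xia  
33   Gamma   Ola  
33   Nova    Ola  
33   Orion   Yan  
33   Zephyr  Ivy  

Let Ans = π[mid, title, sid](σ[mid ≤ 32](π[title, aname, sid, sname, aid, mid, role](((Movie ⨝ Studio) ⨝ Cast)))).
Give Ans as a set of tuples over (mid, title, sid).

{(11, Zephyr, 33), (20, Zephyr, 33), (32, Zephyr, 33), (5, Zephyr, 33), (8, Zephyr, 33)}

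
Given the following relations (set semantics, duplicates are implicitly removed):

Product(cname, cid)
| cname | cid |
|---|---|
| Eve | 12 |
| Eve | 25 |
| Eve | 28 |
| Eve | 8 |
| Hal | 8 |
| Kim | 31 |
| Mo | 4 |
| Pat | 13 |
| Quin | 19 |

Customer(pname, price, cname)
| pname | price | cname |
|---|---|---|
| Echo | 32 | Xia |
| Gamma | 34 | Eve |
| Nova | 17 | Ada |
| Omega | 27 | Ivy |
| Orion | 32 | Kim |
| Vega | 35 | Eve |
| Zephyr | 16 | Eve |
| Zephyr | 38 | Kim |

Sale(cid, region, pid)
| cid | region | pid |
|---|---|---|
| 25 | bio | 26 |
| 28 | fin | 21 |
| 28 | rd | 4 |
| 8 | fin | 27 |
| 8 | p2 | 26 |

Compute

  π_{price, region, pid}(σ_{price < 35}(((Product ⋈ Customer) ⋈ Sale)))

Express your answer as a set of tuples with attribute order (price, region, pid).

Joining Product and Customer on cname yields {(Eve, 12, Gamma, 34), (Eve, 12, Vega, 35), (Eve, 12, Zephyr, 16), (Eve, 25, Gamma, 34), (Eve, 25, Vega, 35), (Eve, 25, Zephyr, 16), (Eve, 28, Gamma, 34), (Eve, 28, Vega, 35), (Eve, 28, Zephyr, 16), (Eve, 8, Gamma, 34), (Eve, 8, Vega, 35), (Eve, 8, Zephyr, 16), (Kim, 31, Orion, 32), (Kim, 31, Zephyr, 38)}.
Joining (Product ⋈ Customer) and Sale on cid yields {(Eve, 25, Gamma, 34, bio, 26), (Eve, 25, Vega, 35, bio, 26), (Eve, 25, Zephyr, 16, bio, 26), (Eve, 28, Gamma, 34, fin, 21), (Eve, 28, Gamma, 34, rd, 4), (Eve, 28, Vega, 35, fin, 21), (Eve, 28, Vega, 35, rd, 4), (Eve, 28, Zephyr, 16, fin, 21), (Eve, 28, Zephyr, 16, rd, 4), (Eve, 8, Gamma, 34, fin, 27), (Eve, 8, Gamma, 34, p2, 26), (Eve, 8, Vega, 35, fin, 27), (Eve, 8, Vega, 35, p2, 26), (Eve, 8, Zephyr, 16, fin, 27), (Eve, 8, Zephyr, 16, p2, 26)}.
Filtering on price < 35 leaves {(Eve, 25, Gamma, 34, bio, 26), (Eve, 25, Zephyr, 16, bio, 26), (Eve, 28, Gamma, 34, fin, 21), (Eve, 28, Gamma, 34, rd, 4), (Eve, 28, Zephyr, 16, fin, 21), (Eve, 28, Zephyr, 16, rd, 4), (Eve, 8, Gamma, 34, fin, 27), (Eve, 8, Gamma, 34, p2, 26), (Eve, 8, Zephyr, 16, fin, 27), (Eve, 8, Zephyr, 16, p2, 26)}.
π_{price, region, pid} gives {(16, bio, 26), (16, fin, 21), (16, fin, 27), (16, p2, 26), (16, rd, 4), (34, bio, 26), (34, fin, 21), (34, fin, 27), (34, p2, 26), (34, rd, 4)}.

{(16, bio, 26), (16, fin, 21), (16, fin, 27), (16, p2, 26), (16, rd, 4), (34, bio, 26), (34, fin, 21), (34, fin, 27), (34, p2, 26), (34, rd, 4)}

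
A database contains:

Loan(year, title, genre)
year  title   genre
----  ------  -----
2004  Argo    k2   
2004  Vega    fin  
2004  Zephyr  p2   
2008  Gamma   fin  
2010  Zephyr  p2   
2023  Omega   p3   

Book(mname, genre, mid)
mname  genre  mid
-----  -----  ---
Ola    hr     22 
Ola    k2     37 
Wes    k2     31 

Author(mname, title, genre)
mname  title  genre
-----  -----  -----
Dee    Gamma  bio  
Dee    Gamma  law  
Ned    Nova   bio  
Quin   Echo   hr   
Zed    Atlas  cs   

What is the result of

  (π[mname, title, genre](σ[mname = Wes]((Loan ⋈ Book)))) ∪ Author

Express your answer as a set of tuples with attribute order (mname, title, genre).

Natural join on genre: {(2004, Argo, k2, Ola, 37), (2004, Argo, k2, Wes, 31)}
Filtering on mname = Wes leaves {(2004, Argo, k2, Wes, 31)}.
π_{mname, title, genre} gives {(Wes, Argo, k2)}.
Union: {(Wes, Argo, k2)} with {(Dee, Gamma, bio), (Dee, Gamma, law), (Ned, Nova, bio), (Quin, Echo, hr), (Zed, Atlas, cs)} → {(Dee, Gamma, bio), (Dee, Gamma, law), (Ned, Nova, bio), (Quin, Echo, hr), (Wes, Argo, k2), (Zed, Atlas, cs)}

{(Dee, Gamma, bio), (Dee, Gamma, law), (Ned, Nova, bio), (Quin, Echo, hr), (Wes, Argo, k2), (Zed, Atlas, cs)}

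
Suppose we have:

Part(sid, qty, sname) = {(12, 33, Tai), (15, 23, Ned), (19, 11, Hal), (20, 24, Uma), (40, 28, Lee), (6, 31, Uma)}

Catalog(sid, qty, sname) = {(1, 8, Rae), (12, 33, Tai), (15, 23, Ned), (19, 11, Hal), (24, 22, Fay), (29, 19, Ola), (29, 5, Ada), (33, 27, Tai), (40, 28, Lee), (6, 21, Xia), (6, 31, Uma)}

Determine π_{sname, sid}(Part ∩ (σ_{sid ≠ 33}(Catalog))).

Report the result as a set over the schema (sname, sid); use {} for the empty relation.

{(Hal, 19), (Lee, 40), (Ned, 15), (Tai, 12), (Uma, 6)}

Apply σ_{sid ≠ 33}; surviving tuples: {(1, 8, Rae), (12, 33, Tai), (15, 23, Ned), (19, 11, Hal), (24, 22, Fay), (29, 19, Ola), (29, 5, Ada), (40, 28, Lee), (6, 21, Xia), (6, 31, Uma)}
Taking the intersection: {(12, 33, Tai), (15, 23, Ned), (19, 11, Hal), (40, 28, Lee), (6, 31, Uma)}
Projecting to sname, sid: {(Hal, 19), (Lee, 40), (Ned, 15), (Tai, 12), (Uma, 6)}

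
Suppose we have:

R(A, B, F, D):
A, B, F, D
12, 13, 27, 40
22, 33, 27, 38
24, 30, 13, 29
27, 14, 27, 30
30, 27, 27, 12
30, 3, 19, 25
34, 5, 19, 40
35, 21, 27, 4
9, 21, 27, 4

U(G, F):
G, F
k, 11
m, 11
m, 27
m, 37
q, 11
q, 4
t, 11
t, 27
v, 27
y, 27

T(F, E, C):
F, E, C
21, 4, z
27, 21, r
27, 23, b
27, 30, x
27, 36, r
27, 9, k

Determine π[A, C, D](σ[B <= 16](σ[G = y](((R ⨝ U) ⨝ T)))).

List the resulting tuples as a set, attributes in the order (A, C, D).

{(12, b, 40), (12, k, 40), (12, r, 40), (12, x, 40), (27, b, 30), (27, k, 30), (27, r, 30), (27, x, 30)}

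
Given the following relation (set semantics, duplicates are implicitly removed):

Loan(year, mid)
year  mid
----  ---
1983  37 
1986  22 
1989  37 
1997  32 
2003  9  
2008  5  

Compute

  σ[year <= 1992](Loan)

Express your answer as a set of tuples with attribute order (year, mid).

{(1983, 37), (1986, 22), (1989, 37)}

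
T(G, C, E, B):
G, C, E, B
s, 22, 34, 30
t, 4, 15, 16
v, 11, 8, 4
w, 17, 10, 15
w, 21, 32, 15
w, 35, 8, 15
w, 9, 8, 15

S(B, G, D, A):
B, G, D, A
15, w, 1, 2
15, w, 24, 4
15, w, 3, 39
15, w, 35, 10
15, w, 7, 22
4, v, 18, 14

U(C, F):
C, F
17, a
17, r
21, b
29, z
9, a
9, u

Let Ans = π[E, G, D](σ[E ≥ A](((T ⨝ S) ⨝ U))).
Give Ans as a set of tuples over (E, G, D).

{(10, w, 1), (10, w, 24), (10, w, 35), (32, w, 1), (32, w, 24), (32, w, 35), (32, w, 7), (8, w, 1), (8, w, 24)}

T ⋈ S (natural join on G, B): {(v, 11, 8, 4, 18, 14), (w, 17, 10, 15, 1, 2), (w, 17, 10, 15, 24, 4), (w, 17, 10, 15, 3, 39), (w, 17, 10, 15, 35, 10), (w, 17, 10, 15, 7, 22), (w, 21, 32, 15, 1, 2), (w, 21, 32, 15, 24, 4), (w, 21, 32, 15, 3, 39), (w, 21, 32, 15, 35, 10), (w, 21, 32, 15, 7, 22), (w, 35, 8, 15, 1, 2), (w, 35, 8, 15, 24, 4), (w, 35, 8, 15, 3, 39), (w, 35, 8, 15, 35, 10), (w, 35, 8, 15, 7, 22), (w, 9, 8, 15, 1, 2), (w, 9, 8, 15, 24, 4), (w, 9, 8, 15, 3, 39), (w, 9, 8, 15, 35, 10), (w, 9, 8, 15, 7, 22)}
(T ⨝ S) ⋈ U (natural join on C): {(w, 17, 10, 15, 1, 2, a), (w, 17, 10, 15, 1, 2, r), (w, 17, 10, 15, 24, 4, a), (w, 17, 10, 15, 24, 4, r), (w, 17, 10, 15, 3, 39, a), (w, 17, 10, 15, 3, 39, r), (w, 17, 10, 15, 35, 10, a), (w, 17, 10, 15, 35, 10, r), (w, 17, 10, 15, 7, 22, a), (w, 17, 10, 15, 7, 22, r), (w, 21, 32, 15, 1, 2, b), (w, 21, 32, 15, 24, 4, b), (w, 21, 32, 15, 3, 39, b), (w, 21, 32, 15, 35, 10, b), (w, 21, 32, 15, 7, 22, b), (w, 9, 8, 15, 1, 2, a), (w, 9, 8, 15, 1, 2, u), (w, 9, 8, 15, 24, 4, a), (w, 9, 8, 15, 24, 4, u), (w, 9, 8, 15, 3, 39, a), (w, 9, 8, 15, 3, 39, u), (w, 9, 8, 15, 35, 10, a), (w, 9, 8, 15, 35, 10, u), (w, 9, 8, 15, 7, 22, a), (w, 9, 8, 15, 7, 22, u)}
Filtering on E ≥ A leaves {(w, 17, 10, 15, 1, 2, a), (w, 17, 10, 15, 1, 2, r), (w, 17, 10, 15, 24, 4, a), (w, 17, 10, 15, 24, 4, r), (w, 17, 10, 15, 35, 10, a), (w, 17, 10, 15, 35, 10, r), (w, 21, 32, 15, 1, 2, b), (w, 21, 32, 15, 24, 4, b), (w, 21, 32, 15, 35, 10, b), (w, 21, 32, 15, 7, 22, b), (w, 9, 8, 15, 1, 2, a), (w, 9, 8, 15, 1, 2, u), (w, 9, 8, 15, 24, 4, a), (w, 9, 8, 15, 24, 4, u)}.
Keep only column(s) E, G, D (5 duplicate(s) eliminated): {(10, w, 1), (10, w, 24), (10, w, 35), (32, w, 1), (32, w, 24), (32, w, 35), (32, w, 7), (8, w, 1), (8, w, 24)}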